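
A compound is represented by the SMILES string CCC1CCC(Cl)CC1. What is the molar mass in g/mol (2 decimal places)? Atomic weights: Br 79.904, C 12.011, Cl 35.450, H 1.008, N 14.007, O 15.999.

146.66 g/mol

First, the molecular formula is C8H15Cl (counting implicit H from valence).
  C: 8 × 12.011 = 96.088
  Cl: 1 × 35.450 = 35.450
  H: 15 × 1.008 = 15.120
Sum: 8×12.011 + 1×35.450 + 15×1.008 = 146.658 → 146.66 g/mol.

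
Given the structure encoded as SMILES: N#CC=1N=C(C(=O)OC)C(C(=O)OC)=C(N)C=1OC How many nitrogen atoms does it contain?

3

Scan the SMILES for N atoms (remember two-letter symbols like Cl and Br are single atoms).
Nitrogen count: 3.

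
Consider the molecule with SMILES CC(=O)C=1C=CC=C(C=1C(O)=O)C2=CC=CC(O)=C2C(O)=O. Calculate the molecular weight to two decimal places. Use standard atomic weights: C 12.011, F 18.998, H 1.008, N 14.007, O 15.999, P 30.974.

300.27 g/mol

First, the molecular formula is C16H12O6 (counting implicit H from valence).
  C: 16 × 12.011 = 192.176
  H: 12 × 1.008 = 12.096
  O: 6 × 15.999 = 95.994
Sum: 16×12.011 + 12×1.008 + 6×15.999 = 300.266 → 300.27 g/mol.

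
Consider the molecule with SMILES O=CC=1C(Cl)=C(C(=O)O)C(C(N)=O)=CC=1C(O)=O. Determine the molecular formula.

C10H6ClNO6

Walk through each heavy atom and fill implicit hydrogens from standard valence (C 4, N 3, O 2, S 2, halogen 1):
  atom 1: O, bond orders sum to 2 (valence 2) → 0 H
  atom 2: C, bond orders sum to 3 (valence 4) → 1 H
  atom 3: C, bond orders sum to 4 (valence 4) → 0 H
  atom 4: C, bond orders sum to 4 (valence 4) → 0 H
  atom 5: Cl (halogen, monovalent) → 0 H
  atom 6: C, bond orders sum to 4 (valence 4) → 0 H
  atom 7: C, bond orders sum to 4 (valence 4) → 0 H
  atom 8: O, bond orders sum to 2 (valence 2) → 0 H
  atom 9: O, bond orders sum to 1 (valence 2) → 1 H
  atom 10: C, bond orders sum to 4 (valence 4) → 0 H
  atom 11: C, bond orders sum to 4 (valence 4) → 0 H
  atom 12: N, bond orders sum to 1 (valence 3) → 2 H
  atom 13: O, bond orders sum to 2 (valence 2) → 0 H
  atom 14: C, bond orders sum to 3 (valence 4) → 1 H
  atom 15: C, bond orders sum to 4 (valence 4) → 0 H
  atom 16: C, bond orders sum to 4 (valence 4) → 0 H
  atom 17: O, bond orders sum to 1 (valence 2) → 1 H
  atom 18: O, bond orders sum to 2 (valence 2) → 0 H
Totals → C:10, H:6, Cl:1, N:1, O:6.
In Hill order: C10H6ClNO6.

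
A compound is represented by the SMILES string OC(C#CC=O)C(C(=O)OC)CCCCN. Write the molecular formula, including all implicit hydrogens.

C11H17NO4

Walk through each heavy atom and fill implicit hydrogens from standard valence (C 4, N 3, O 2, S 2, halogen 1):
  atom 1: O, bond orders sum to 1 (valence 2) → 1 H
  atom 2: C, bond orders sum to 3 (valence 4) → 1 H
  atom 3: C, bond orders sum to 4 (valence 4) → 0 H
  atom 4: C, bond orders sum to 4 (valence 4) → 0 H
  atom 5: C, bond orders sum to 3 (valence 4) → 1 H
  atom 6: O, bond orders sum to 2 (valence 2) → 0 H
  atom 7: C, bond orders sum to 3 (valence 4) → 1 H
  atom 8: C, bond orders sum to 4 (valence 4) → 0 H
  atom 9: O, bond orders sum to 2 (valence 2) → 0 H
  atom 10: O, bond orders sum to 2 (valence 2) → 0 H
  atom 11: C, bond orders sum to 1 (valence 4) → 3 H
  atom 12: C, bond orders sum to 2 (valence 4) → 2 H
  atom 13: C, bond orders sum to 2 (valence 4) → 2 H
  atom 14: C, bond orders sum to 2 (valence 4) → 2 H
  atom 15: C, bond orders sum to 2 (valence 4) → 2 H
  atom 16: N, bond orders sum to 1 (valence 3) → 2 H
Totals → C:11, H:17, N:1, O:4.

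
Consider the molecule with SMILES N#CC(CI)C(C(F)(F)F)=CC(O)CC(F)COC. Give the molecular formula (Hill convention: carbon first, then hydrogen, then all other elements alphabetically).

Walk through each heavy atom and fill implicit hydrogens from standard valence (C 4, N 3, O 2, S 2, halogen 1):
  atom 1: N, bond orders sum to 3 (valence 3) → 0 H
  atom 2: C, bond orders sum to 4 (valence 4) → 0 H
  atom 3: C, bond orders sum to 3 (valence 4) → 1 H
  atom 4: C, bond orders sum to 2 (valence 4) → 2 H
  atom 5: I (halogen, monovalent) → 0 H
  atom 6: C, bond orders sum to 4 (valence 4) → 0 H
  atom 7: C, bond orders sum to 4 (valence 4) → 0 H
  atom 8: F (halogen, monovalent) → 0 H
  atom 9: F (halogen, monovalent) → 0 H
  atom 10: F (halogen, monovalent) → 0 H
  atom 11: C, bond orders sum to 3 (valence 4) → 1 H
  atom 12: C, bond orders sum to 3 (valence 4) → 1 H
  atom 13: O, bond orders sum to 1 (valence 2) → 1 H
  atom 14: C, bond orders sum to 2 (valence 4) → 2 H
  atom 15: C, bond orders sum to 3 (valence 4) → 1 H
  atom 16: F (halogen, monovalent) → 0 H
  atom 17: C, bond orders sum to 2 (valence 4) → 2 H
  atom 18: O, bond orders sum to 2 (valence 2) → 0 H
  atom 19: C, bond orders sum to 1 (valence 4) → 3 H
Totals → C:11, H:14, F:4, I:1, N:1, O:2.

C11H14F4INO2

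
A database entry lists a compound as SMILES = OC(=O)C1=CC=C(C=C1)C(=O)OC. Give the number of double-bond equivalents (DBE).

Degree of unsaturation = (number of rings) + (number of π bonds).
Ring closures in the SMILES: 1.
π bonds: 5 double bonds (each 1 DoU) → 5 DoU from unsaturation.
Total DoU = 1 + 5 = 6.

6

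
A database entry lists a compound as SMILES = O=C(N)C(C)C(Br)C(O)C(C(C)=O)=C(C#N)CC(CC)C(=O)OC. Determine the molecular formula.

C16H23BrN2O5

Walk through each heavy atom and fill implicit hydrogens from standard valence (C 4, N 3, O 2, S 2, halogen 1):
  atom 1: O, bond orders sum to 2 (valence 2) → 0 H
  atom 2: C, bond orders sum to 4 (valence 4) → 0 H
  atom 3: N, bond orders sum to 1 (valence 3) → 2 H
  atom 4: C, bond orders sum to 3 (valence 4) → 1 H
  atom 5: C, bond orders sum to 1 (valence 4) → 3 H
  atom 6: C, bond orders sum to 3 (valence 4) → 1 H
  atom 7: Br (halogen, monovalent) → 0 H
  atom 8: C, bond orders sum to 3 (valence 4) → 1 H
  atom 9: O, bond orders sum to 1 (valence 2) → 1 H
  atom 10: C, bond orders sum to 4 (valence 4) → 0 H
  atom 11: C, bond orders sum to 4 (valence 4) → 0 H
  atom 12: C, bond orders sum to 1 (valence 4) → 3 H
  atom 13: O, bond orders sum to 2 (valence 2) → 0 H
  atom 14: C, bond orders sum to 4 (valence 4) → 0 H
  atom 15: C, bond orders sum to 4 (valence 4) → 0 H
  atom 16: N, bond orders sum to 3 (valence 3) → 0 H
  atom 17: C, bond orders sum to 2 (valence 4) → 2 H
  atom 18: C, bond orders sum to 3 (valence 4) → 1 H
  atom 19: C, bond orders sum to 2 (valence 4) → 2 H
  atom 20: C, bond orders sum to 1 (valence 4) → 3 H
  atom 21: C, bond orders sum to 4 (valence 4) → 0 H
  atom 22: O, bond orders sum to 2 (valence 2) → 0 H
  atom 23: O, bond orders sum to 2 (valence 2) → 0 H
  atom 24: C, bond orders sum to 1 (valence 4) → 3 H
Totals → C:16, H:23, Br:1, N:2, O:5.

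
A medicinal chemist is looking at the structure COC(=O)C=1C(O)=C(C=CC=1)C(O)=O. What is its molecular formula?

Walk through each heavy atom and fill implicit hydrogens from standard valence (C 4, N 3, O 2, S 2, halogen 1):
  atom 1: C, bond orders sum to 1 (valence 4) → 3 H
  atom 2: O, bond orders sum to 2 (valence 2) → 0 H
  atom 3: C, bond orders sum to 4 (valence 4) → 0 H
  atom 4: O, bond orders sum to 2 (valence 2) → 0 H
  atom 5: C, bond orders sum to 4 (valence 4) → 0 H
  atom 6: C, bond orders sum to 4 (valence 4) → 0 H
  atom 7: O, bond orders sum to 1 (valence 2) → 1 H
  atom 8: C, bond orders sum to 4 (valence 4) → 0 H
  atom 9: C, bond orders sum to 3 (valence 4) → 1 H
  atom 10: C, bond orders sum to 3 (valence 4) → 1 H
  atom 11: C, bond orders sum to 3 (valence 4) → 1 H
  atom 12: C, bond orders sum to 4 (valence 4) → 0 H
  atom 13: O, bond orders sum to 1 (valence 2) → 1 H
  atom 14: O, bond orders sum to 2 (valence 2) → 0 H
Totals → C:9, H:8, O:5.

C9H8O5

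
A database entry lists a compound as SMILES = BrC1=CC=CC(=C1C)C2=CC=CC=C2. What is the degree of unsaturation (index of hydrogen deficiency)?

Molecular formula: C13H11Br.
DoU = (2C + 2 + N − H − X) / 2, where X is the halogen count and O/S are ignored.
    = (2·13 + 2 + 0 − 11 − 1) / 2 = 16 / 2 = 8.

8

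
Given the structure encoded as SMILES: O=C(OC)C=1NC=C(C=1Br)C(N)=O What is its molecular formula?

Walk through each heavy atom and fill implicit hydrogens from standard valence (C 4, N 3, O 2, S 2, halogen 1):
  atom 1: O, bond orders sum to 2 (valence 2) → 0 H
  atom 2: C, bond orders sum to 4 (valence 4) → 0 H
  atom 3: O, bond orders sum to 2 (valence 2) → 0 H
  atom 4: C, bond orders sum to 1 (valence 4) → 3 H
  atom 5: C, bond orders sum to 4 (valence 4) → 0 H
  atom 6: N, bond orders sum to 2 (valence 3) → 1 H
  atom 7: C, bond orders sum to 3 (valence 4) → 1 H
  atom 8: C, bond orders sum to 4 (valence 4) → 0 H
  atom 9: C, bond orders sum to 4 (valence 4) → 0 H
  atom 10: Br (halogen, monovalent) → 0 H
  atom 11: C, bond orders sum to 4 (valence 4) → 0 H
  atom 12: N, bond orders sum to 1 (valence 3) → 2 H
  atom 13: O, bond orders sum to 2 (valence 2) → 0 H
Totals → C:7, H:7, Br:1, N:2, O:3.
In Hill order: C7H7BrN2O3.

C7H7BrN2O3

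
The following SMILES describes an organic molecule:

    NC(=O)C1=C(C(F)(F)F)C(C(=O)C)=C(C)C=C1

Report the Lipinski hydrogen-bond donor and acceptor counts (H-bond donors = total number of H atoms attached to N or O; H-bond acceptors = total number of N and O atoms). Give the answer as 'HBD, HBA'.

2, 3

Donors: find every N or O and count the H atoms it carries.
  atom 1 (N): bond orders sum to 1 → 2 H
  atom 3 (O): bond orders sum to 2 → 0 H
  atom 12 (O): bond orders sum to 2 → 0 H
Lipinski HBD = 2.
Acceptors: N atoms = 1, O atoms = 2 → HBA = 3.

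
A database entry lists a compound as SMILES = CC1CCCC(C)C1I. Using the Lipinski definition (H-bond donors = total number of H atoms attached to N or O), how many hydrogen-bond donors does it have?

Donors: find every N or O and count the H atoms it carries.
  (no N or O atoms present)
Lipinski HBD = 0.

0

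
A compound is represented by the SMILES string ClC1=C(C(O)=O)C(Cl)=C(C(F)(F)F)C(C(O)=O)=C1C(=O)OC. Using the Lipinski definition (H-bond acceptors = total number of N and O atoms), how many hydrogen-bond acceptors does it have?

N atoms: 0; O atoms: 6.
Lipinski HBA = 0 + 6 = 6.

6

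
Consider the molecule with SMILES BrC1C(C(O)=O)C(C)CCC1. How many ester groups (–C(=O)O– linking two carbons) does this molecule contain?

0

Scan the SMILES for the ester motif — none present.
Groups that are present: 1 carboxylic acid.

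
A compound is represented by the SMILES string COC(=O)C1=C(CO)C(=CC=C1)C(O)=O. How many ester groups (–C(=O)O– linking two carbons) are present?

The ester motif appears at heavy-atom position 3 in the SMILES.
Other groups present: 1 carboxylic acid, 1 hydroxyl.
Ester count: 1.

1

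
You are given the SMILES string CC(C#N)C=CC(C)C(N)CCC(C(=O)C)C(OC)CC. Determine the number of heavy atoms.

Every atom symbol written in the SMILES (organic subset) is one heavy atom; implicit H are not written.
Heavy atoms by element → C:17, N:2, O:2.
Total: 21.

21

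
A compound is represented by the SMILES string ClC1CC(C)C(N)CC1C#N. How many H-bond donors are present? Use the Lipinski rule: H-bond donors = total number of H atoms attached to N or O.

2

Donors: find every N or O and count the H atoms it carries.
  atom 7 (N): bond orders sum to 1 → 2 H
  atom 11 (N): bond orders sum to 3 → 0 H
Lipinski HBD = 2.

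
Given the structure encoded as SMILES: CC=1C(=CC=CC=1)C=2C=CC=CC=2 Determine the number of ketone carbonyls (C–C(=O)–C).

0

Scan the SMILES for the ketone motif — none present.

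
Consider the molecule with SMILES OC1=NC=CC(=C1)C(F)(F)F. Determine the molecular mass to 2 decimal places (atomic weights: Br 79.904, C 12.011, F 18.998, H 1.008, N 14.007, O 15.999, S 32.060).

First, the molecular formula is C6H4F3NO (counting implicit H from valence).
  C: 6 × 12.011 = 72.066
  F: 3 × 18.998 = 56.994
  H: 4 × 1.008 = 4.032
  N: 1 × 14.007 = 14.007
  O: 1 × 15.999 = 15.999
Sum: 6×12.011 + 3×18.998 + 4×1.008 + 1×14.007 + 1×15.999 = 163.098 → 163.10 g/mol.

163.10 g/mol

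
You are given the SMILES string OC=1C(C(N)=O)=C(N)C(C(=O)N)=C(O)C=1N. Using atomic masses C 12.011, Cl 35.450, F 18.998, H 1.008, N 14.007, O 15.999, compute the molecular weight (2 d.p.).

226.19 g/mol

First, the molecular formula is C8H10N4O4 (counting implicit H from valence).
  C: 8 × 12.011 = 96.088
  H: 10 × 1.008 = 10.080
  N: 4 × 14.007 = 56.028
  O: 4 × 15.999 = 63.996
Sum: 8×12.011 + 10×1.008 + 4×14.007 + 4×15.999 = 226.192 → 226.19 g/mol.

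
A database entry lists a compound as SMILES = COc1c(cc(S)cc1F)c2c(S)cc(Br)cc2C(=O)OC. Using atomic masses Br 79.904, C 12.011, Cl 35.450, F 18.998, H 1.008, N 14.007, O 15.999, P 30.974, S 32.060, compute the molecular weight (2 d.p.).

First, the molecular formula is C15H12BrFO3S2 (counting implicit H from valence).
  Br: 1 × 79.904 = 79.904
  C: 15 × 12.011 = 180.165
  F: 1 × 18.998 = 18.998
  H: 12 × 1.008 = 12.096
  O: 3 × 15.999 = 47.997
  S: 2 × 32.060 = 64.120
Sum: 1×79.904 + 15×12.011 + 1×18.998 + 12×1.008 + 3×15.999 + 2×32.060 = 403.280 → 403.28 g/mol.

403.28 g/mol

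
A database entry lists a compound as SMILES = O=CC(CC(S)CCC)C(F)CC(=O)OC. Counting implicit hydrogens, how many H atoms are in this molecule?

Walk through each heavy atom and fill implicit hydrogens from standard valence (C 4, N 3, O 2, S 2, halogen 1):
  atom 1: O, bond orders sum to 2 (valence 2) → 0 H
  atom 2: C, bond orders sum to 3 (valence 4) → 1 H
  atom 3: C, bond orders sum to 3 (valence 4) → 1 H
  atom 4: C, bond orders sum to 2 (valence 4) → 2 H
  atom 5: C, bond orders sum to 3 (valence 4) → 1 H
  atom 6: S, bond orders sum to 1 (valence 2) → 1 H
  atom 7: C, bond orders sum to 2 (valence 4) → 2 H
  atom 8: C, bond orders sum to 2 (valence 4) → 2 H
  atom 9: C, bond orders sum to 1 (valence 4) → 3 H
  atom 10: C, bond orders sum to 3 (valence 4) → 1 H
  atom 11: F (halogen, monovalent) → 0 H
  atom 12: C, bond orders sum to 2 (valence 4) → 2 H
  atom 13: C, bond orders sum to 4 (valence 4) → 0 H
  atom 14: O, bond orders sum to 2 (valence 2) → 0 H
  atom 15: O, bond orders sum to 2 (valence 2) → 0 H
  atom 16: C, bond orders sum to 1 (valence 4) → 3 H
Total hydrogens: 19.

19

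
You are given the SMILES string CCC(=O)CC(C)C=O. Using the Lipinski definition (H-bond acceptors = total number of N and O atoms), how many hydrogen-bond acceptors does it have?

2

N atoms: 0; O atoms: 2.
Lipinski HBA = 0 + 2 = 2.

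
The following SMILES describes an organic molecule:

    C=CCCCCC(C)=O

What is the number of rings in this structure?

0

In SMILES, each pair of matching ring-closure digits denotes one ring-closing bond; the number of such bonds equals the number of independent rings.
Ring-closure bonds here: 0.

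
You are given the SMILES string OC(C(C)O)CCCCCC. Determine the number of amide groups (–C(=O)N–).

Scan the SMILES for the amide motif — none present.
Groups that are present: 2 hydroxyl.

0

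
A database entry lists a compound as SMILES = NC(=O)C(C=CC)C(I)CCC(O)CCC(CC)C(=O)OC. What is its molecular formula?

Walk through each heavy atom and fill implicit hydrogens from standard valence (C 4, N 3, O 2, S 2, halogen 1):
  atom 1: N, bond orders sum to 1 (valence 3) → 2 H
  atom 2: C, bond orders sum to 4 (valence 4) → 0 H
  atom 3: O, bond orders sum to 2 (valence 2) → 0 H
  atom 4: C, bond orders sum to 3 (valence 4) → 1 H
  atom 5: C, bond orders sum to 3 (valence 4) → 1 H
  atom 6: C, bond orders sum to 3 (valence 4) → 1 H
  atom 7: C, bond orders sum to 1 (valence 4) → 3 H
  atom 8: C, bond orders sum to 3 (valence 4) → 1 H
  atom 9: I (halogen, monovalent) → 0 H
  atom 10: C, bond orders sum to 2 (valence 4) → 2 H
  atom 11: C, bond orders sum to 2 (valence 4) → 2 H
  atom 12: C, bond orders sum to 3 (valence 4) → 1 H
  atom 13: O, bond orders sum to 1 (valence 2) → 1 H
  atom 14: C, bond orders sum to 2 (valence 4) → 2 H
  atom 15: C, bond orders sum to 2 (valence 4) → 2 H
  atom 16: C, bond orders sum to 3 (valence 4) → 1 H
  atom 17: C, bond orders sum to 2 (valence 4) → 2 H
  atom 18: C, bond orders sum to 1 (valence 4) → 3 H
  atom 19: C, bond orders sum to 4 (valence 4) → 0 H
  atom 20: O, bond orders sum to 2 (valence 2) → 0 H
  atom 21: O, bond orders sum to 2 (valence 2) → 0 H
  atom 22: C, bond orders sum to 1 (valence 4) → 3 H
Totals → C:16, H:28, I:1, N:1, O:4.

C16H28INO4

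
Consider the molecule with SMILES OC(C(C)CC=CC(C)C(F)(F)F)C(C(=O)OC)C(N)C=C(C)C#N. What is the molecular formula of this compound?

Walk through each heavy atom and fill implicit hydrogens from standard valence (C 4, N 3, O 2, S 2, halogen 1):
  atom 1: O, bond orders sum to 1 (valence 2) → 1 H
  atom 2: C, bond orders sum to 3 (valence 4) → 1 H
  atom 3: C, bond orders sum to 3 (valence 4) → 1 H
  atom 4: C, bond orders sum to 1 (valence 4) → 3 H
  atom 5: C, bond orders sum to 2 (valence 4) → 2 H
  atom 6: C, bond orders sum to 3 (valence 4) → 1 H
  atom 7: C, bond orders sum to 3 (valence 4) → 1 H
  atom 8: C, bond orders sum to 3 (valence 4) → 1 H
  atom 9: C, bond orders sum to 1 (valence 4) → 3 H
  atom 10: C, bond orders sum to 4 (valence 4) → 0 H
  atom 11: F (halogen, monovalent) → 0 H
  atom 12: F (halogen, monovalent) → 0 H
  atom 13: F (halogen, monovalent) → 0 H
  atom 14: C, bond orders sum to 3 (valence 4) → 1 H
  atom 15: C, bond orders sum to 4 (valence 4) → 0 H
  atom 16: O, bond orders sum to 2 (valence 2) → 0 H
  atom 17: O, bond orders sum to 2 (valence 2) → 0 H
  atom 18: C, bond orders sum to 1 (valence 4) → 3 H
  atom 19: C, bond orders sum to 3 (valence 4) → 1 H
  atom 20: N, bond orders sum to 1 (valence 3) → 2 H
  atom 21: C, bond orders sum to 3 (valence 4) → 1 H
  atom 22: C, bond orders sum to 4 (valence 4) → 0 H
  atom 23: C, bond orders sum to 1 (valence 4) → 3 H
  atom 24: C, bond orders sum to 4 (valence 4) → 0 H
  atom 25: N, bond orders sum to 3 (valence 3) → 0 H
Totals → C:17, H:25, F:3, N:2, O:3.
In Hill order: C17H25F3N2O3.

C17H25F3N2O3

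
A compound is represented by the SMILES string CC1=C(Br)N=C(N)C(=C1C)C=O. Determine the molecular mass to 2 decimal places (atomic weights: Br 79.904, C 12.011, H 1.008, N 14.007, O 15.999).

229.08 g/mol

First, the molecular formula is C8H9BrN2O (counting implicit H from valence).
  Br: 1 × 79.904 = 79.904
  C: 8 × 12.011 = 96.088
  H: 9 × 1.008 = 9.072
  N: 2 × 14.007 = 28.014
  O: 1 × 15.999 = 15.999
Sum: 1×79.904 + 8×12.011 + 9×1.008 + 2×14.007 + 1×15.999 = 229.077 → 229.08 g/mol.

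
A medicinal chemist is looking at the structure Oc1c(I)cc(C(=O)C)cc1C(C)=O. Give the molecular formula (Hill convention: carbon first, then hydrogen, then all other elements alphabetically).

Walk through each heavy atom and fill implicit hydrogens from standard valence (C 4, N 3, O 2, S 2, halogen 1); for lowercase aromatic atoms, an aromatic c carries 1 H when it has two neighbours and 0 H with three, and aromatic n carries 0 H:
  atom 1: O, bond orders sum to 1 (valence 2) → 1 H
  atom 2: aromatic c, 3 neighbours → 0 H
  atom 3: aromatic c, 3 neighbours → 0 H
  atom 4: I (halogen, monovalent) → 0 H
  atom 5: aromatic c, 2 neighbours → 1 H
  atom 6: aromatic c, 3 neighbours → 0 H
  atom 7: C, bond orders sum to 4 (valence 4) → 0 H
  atom 8: O, bond orders sum to 2 (valence 2) → 0 H
  atom 9: C, bond orders sum to 1 (valence 4) → 3 H
  atom 10: aromatic c, 2 neighbours → 1 H
  atom 11: aromatic c, 3 neighbours → 0 H
  atom 12: C, bond orders sum to 4 (valence 4) → 0 H
  atom 13: C, bond orders sum to 1 (valence 4) → 3 H
  atom 14: O, bond orders sum to 2 (valence 2) → 0 H
Totals → C:10, H:9, I:1, O:3.

C10H9IO3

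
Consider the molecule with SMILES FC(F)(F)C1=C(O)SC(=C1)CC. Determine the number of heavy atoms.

Every atom symbol written in the SMILES (organic subset) is one heavy atom; implicit H are not written.
Heavy atoms by element → C:7, F:3, O:1, S:1.
Total: 12.

12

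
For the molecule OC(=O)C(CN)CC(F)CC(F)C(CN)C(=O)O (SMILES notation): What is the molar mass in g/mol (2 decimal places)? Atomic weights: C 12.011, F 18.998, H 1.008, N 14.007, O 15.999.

268.26 g/mol

First, the molecular formula is C10H18F2N2O4 (counting implicit H from valence).
  C: 10 × 12.011 = 120.110
  F: 2 × 18.998 = 37.996
  H: 18 × 1.008 = 18.144
  N: 2 × 14.007 = 28.014
  O: 4 × 15.999 = 63.996
Sum: 10×12.011 + 2×18.998 + 18×1.008 + 2×14.007 + 4×15.999 = 268.260 → 268.26 g/mol.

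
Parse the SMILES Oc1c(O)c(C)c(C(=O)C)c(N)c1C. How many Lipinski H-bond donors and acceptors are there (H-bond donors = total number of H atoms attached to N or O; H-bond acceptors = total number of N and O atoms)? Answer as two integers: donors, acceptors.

4, 4

Donors: find every N or O and count the H atoms it carries.
  atom 1 (O): bond orders sum to 1 → 1 H
  atom 4 (O): bond orders sum to 1 → 1 H
  atom 9 (O): bond orders sum to 2 → 0 H
  atom 12 (N): bond orders sum to 1 → 2 H
Lipinski HBD = 4.
Acceptors: N atoms = 1, O atoms = 3 → HBA = 4.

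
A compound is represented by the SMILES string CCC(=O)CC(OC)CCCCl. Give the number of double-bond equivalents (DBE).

1

Molecular formula: C9H17ClO2.
DoU = (2C + 2 + N − H − X) / 2, where X is the halogen count and O/S are ignored.
    = (2·9 + 2 + 0 − 17 − 1) / 2 = 2 / 2 = 1.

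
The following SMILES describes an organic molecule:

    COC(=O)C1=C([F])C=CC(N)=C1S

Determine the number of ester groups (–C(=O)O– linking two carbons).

1

The ester motif appears at heavy-atom position 3 in the SMILES.
Other groups present: 1 primary amine, 1 thiol.
Ester count: 1.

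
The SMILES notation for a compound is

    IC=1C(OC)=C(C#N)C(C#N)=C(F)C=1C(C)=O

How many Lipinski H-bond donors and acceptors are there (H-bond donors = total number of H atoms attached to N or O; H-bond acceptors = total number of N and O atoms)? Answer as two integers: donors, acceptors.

0, 4

Donors: find every N or O and count the H atoms it carries.
  atom 4 (O): bond orders sum to 2 → 0 H
  atom 8 (N): bond orders sum to 3 → 0 H
  atom 11 (N): bond orders sum to 3 → 0 H
  atom 17 (O): bond orders sum to 2 → 0 H
Lipinski HBD = 0.
Acceptors: N atoms = 2, O atoms = 2 → HBA = 4.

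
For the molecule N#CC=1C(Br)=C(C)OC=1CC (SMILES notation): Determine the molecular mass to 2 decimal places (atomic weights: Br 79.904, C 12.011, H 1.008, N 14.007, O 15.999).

214.06 g/mol

First, the molecular formula is C8H8BrNO (counting implicit H from valence).
  Br: 1 × 79.904 = 79.904
  C: 8 × 12.011 = 96.088
  H: 8 × 1.008 = 8.064
  N: 1 × 14.007 = 14.007
  O: 1 × 15.999 = 15.999
Sum: 1×79.904 + 8×12.011 + 8×1.008 + 1×14.007 + 1×15.999 = 214.062 → 214.06 g/mol.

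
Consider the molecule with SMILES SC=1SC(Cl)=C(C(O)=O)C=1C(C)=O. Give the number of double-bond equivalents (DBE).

Degree of unsaturation = (number of rings) + (number of π bonds).
Ring closures in the SMILES: 1.
π bonds: 4 double bonds (each 1 DoU) → 4 DoU from unsaturation.
Total DoU = 1 + 4 = 5.

5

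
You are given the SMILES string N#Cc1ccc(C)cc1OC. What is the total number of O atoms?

Scan the SMILES for O atoms (remember two-letter symbols like Cl and Br are single atoms).
Oxygen count: 1.

1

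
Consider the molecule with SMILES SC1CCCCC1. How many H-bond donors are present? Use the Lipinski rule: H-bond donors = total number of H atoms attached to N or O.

0

Donors: find every N or O and count the H atoms it carries.
  (no N or O atoms present)
Lipinski HBD = 0.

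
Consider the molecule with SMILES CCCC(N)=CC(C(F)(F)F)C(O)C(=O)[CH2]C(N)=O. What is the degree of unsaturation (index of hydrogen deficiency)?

3

Molecular formula: C11H17F3N2O3.
DoU = (2C + 2 + N − H − X) / 2, where X is the halogen count and O/S are ignored.
    = (2·11 + 2 + 2 − 17 − 3) / 2 = 6 / 2 = 3.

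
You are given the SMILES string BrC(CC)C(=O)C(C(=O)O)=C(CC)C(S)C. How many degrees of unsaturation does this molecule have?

3

Molecular formula: C11H17BrO3S.
DoU = (2C + 2 + N − H − X) / 2, where X is the halogen count and O/S are ignored.
    = (2·11 + 2 + 0 − 17 − 1) / 2 = 6 / 2 = 3.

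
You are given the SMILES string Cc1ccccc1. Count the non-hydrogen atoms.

7

Every atom symbol written in the SMILES (organic subset) is one heavy atom; implicit H are not written.
Heavy atoms by element → C:7.
Total: 7.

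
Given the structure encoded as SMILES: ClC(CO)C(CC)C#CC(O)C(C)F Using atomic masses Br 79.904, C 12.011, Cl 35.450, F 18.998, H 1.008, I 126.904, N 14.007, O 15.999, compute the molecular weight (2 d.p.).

First, the molecular formula is C10H16ClFO2 (counting implicit H from valence).
  C: 10 × 12.011 = 120.110
  Cl: 1 × 35.450 = 35.450
  F: 1 × 18.998 = 18.998
  H: 16 × 1.008 = 16.128
  O: 2 × 15.999 = 31.998
Sum: 10×12.011 + 1×35.450 + 1×18.998 + 16×1.008 + 2×15.999 = 222.684 → 222.68 g/mol.

222.68 g/mol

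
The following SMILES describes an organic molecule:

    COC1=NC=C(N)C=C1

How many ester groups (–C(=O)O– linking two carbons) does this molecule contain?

Scan the SMILES for the ester motif — none present.
Groups that are present: 1 ether, 1 primary amine.

0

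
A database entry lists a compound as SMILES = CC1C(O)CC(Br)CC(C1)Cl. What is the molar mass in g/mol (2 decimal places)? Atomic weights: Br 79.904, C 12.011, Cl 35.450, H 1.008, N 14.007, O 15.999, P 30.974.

241.55 g/mol

First, the molecular formula is C8H14BrClO (counting implicit H from valence).
  Br: 1 × 79.904 = 79.904
  C: 8 × 12.011 = 96.088
  Cl: 1 × 35.450 = 35.450
  H: 14 × 1.008 = 14.112
  O: 1 × 15.999 = 15.999
Sum: 1×79.904 + 8×12.011 + 1×35.450 + 14×1.008 + 1×15.999 = 241.553 → 241.55 g/mol.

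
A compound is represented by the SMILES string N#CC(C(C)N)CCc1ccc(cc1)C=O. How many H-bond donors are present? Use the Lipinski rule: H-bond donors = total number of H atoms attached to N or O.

2

Donors: find every N or O and count the H atoms it carries.
  atom 1 (N): bond orders sum to 3 → 0 H
  atom 6 (N): bond orders sum to 1 → 2 H
  atom 16 (O): bond orders sum to 2 → 0 H
Lipinski HBD = 2.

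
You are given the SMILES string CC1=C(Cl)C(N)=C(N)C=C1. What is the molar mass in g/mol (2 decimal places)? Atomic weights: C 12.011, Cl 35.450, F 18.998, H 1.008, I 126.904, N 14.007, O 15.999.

First, the molecular formula is C7H9ClN2 (counting implicit H from valence).
  C: 7 × 12.011 = 84.077
  Cl: 1 × 35.450 = 35.450
  H: 9 × 1.008 = 9.072
  N: 2 × 14.007 = 28.014
Sum: 7×12.011 + 1×35.450 + 9×1.008 + 2×14.007 = 156.613 → 156.61 g/mol.

156.61 g/mol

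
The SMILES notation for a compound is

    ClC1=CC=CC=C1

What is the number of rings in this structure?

1

In SMILES, each pair of matching ring-closure digits denotes one ring-closing bond; the number of such bonds equals the number of independent rings.
Ring-closure bonds here: 1.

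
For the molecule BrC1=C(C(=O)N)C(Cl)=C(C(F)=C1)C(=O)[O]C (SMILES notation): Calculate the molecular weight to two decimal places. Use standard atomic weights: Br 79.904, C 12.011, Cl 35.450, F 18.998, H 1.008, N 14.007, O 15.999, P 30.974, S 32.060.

310.50 g/mol

First, the molecular formula is C9H6BrClFNO3 (counting implicit H from valence).
  Br: 1 × 79.904 = 79.904
  C: 9 × 12.011 = 108.099
  Cl: 1 × 35.450 = 35.450
  F: 1 × 18.998 = 18.998
  H: 6 × 1.008 = 6.048
  N: 1 × 14.007 = 14.007
  O: 3 × 15.999 = 47.997
Sum: 1×79.904 + 9×12.011 + 1×35.450 + 1×18.998 + 6×1.008 + 1×14.007 + 3×15.999 = 310.503 → 310.50 g/mol.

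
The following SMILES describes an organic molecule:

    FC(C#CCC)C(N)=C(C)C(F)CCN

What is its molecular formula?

Walk through each heavy atom and fill implicit hydrogens from standard valence (C 4, N 3, O 2, S 2, halogen 1):
  atom 1: F (halogen, monovalent) → 0 H
  atom 2: C, bond orders sum to 3 (valence 4) → 1 H
  atom 3: C, bond orders sum to 4 (valence 4) → 0 H
  atom 4: C, bond orders sum to 4 (valence 4) → 0 H
  atom 5: C, bond orders sum to 2 (valence 4) → 2 H
  atom 6: C, bond orders sum to 1 (valence 4) → 3 H
  atom 7: C, bond orders sum to 4 (valence 4) → 0 H
  atom 8: N, bond orders sum to 1 (valence 3) → 2 H
  atom 9: C, bond orders sum to 4 (valence 4) → 0 H
  atom 10: C, bond orders sum to 1 (valence 4) → 3 H
  atom 11: C, bond orders sum to 3 (valence 4) → 1 H
  atom 12: F (halogen, monovalent) → 0 H
  atom 13: C, bond orders sum to 2 (valence 4) → 2 H
  atom 14: C, bond orders sum to 2 (valence 4) → 2 H
  atom 15: N, bond orders sum to 1 (valence 3) → 2 H
Totals → C:11, H:18, F:2, N:2.

C11H18F2N2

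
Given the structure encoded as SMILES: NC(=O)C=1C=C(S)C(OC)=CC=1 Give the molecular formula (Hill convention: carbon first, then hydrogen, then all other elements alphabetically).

Walk through each heavy atom and fill implicit hydrogens from standard valence (C 4, N 3, O 2, S 2, halogen 1):
  atom 1: N, bond orders sum to 1 (valence 3) → 2 H
  atom 2: C, bond orders sum to 4 (valence 4) → 0 H
  atom 3: O, bond orders sum to 2 (valence 2) → 0 H
  atom 4: C, bond orders sum to 4 (valence 4) → 0 H
  atom 5: C, bond orders sum to 3 (valence 4) → 1 H
  atom 6: C, bond orders sum to 4 (valence 4) → 0 H
  atom 7: S, bond orders sum to 1 (valence 2) → 1 H
  atom 8: C, bond orders sum to 4 (valence 4) → 0 H
  atom 9: O, bond orders sum to 2 (valence 2) → 0 H
  atom 10: C, bond orders sum to 1 (valence 4) → 3 H
  atom 11: C, bond orders sum to 3 (valence 4) → 1 H
  atom 12: C, bond orders sum to 3 (valence 4) → 1 H
Totals → C:8, H:9, N:1, O:2, S:1.

C8H9NO2S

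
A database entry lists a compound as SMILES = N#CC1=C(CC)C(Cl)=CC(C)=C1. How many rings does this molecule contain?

In SMILES, each pair of matching ring-closure digits denotes one ring-closing bond; the number of such bonds equals the number of independent rings.
Ring-closure bonds here: 1.

1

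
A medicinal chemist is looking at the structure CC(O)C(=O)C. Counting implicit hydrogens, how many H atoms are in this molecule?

8

Walk through each heavy atom and fill implicit hydrogens from standard valence (C 4, N 3, O 2, S 2, halogen 1):
  atom 1: C, bond orders sum to 1 (valence 4) → 3 H
  atom 2: C, bond orders sum to 3 (valence 4) → 1 H
  atom 3: O, bond orders sum to 1 (valence 2) → 1 H
  atom 4: C, bond orders sum to 4 (valence 4) → 0 H
  atom 5: O, bond orders sum to 2 (valence 2) → 0 H
  atom 6: C, bond orders sum to 1 (valence 4) → 3 H
Total hydrogens: 8.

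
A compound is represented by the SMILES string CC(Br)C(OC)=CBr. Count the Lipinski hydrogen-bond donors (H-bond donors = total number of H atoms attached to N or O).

0

Donors: find every N or O and count the H atoms it carries.
  atom 5 (O): bond orders sum to 2 → 0 H
Lipinski HBD = 0.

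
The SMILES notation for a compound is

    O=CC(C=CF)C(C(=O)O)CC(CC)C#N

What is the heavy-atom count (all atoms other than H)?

Every atom symbol written in the SMILES (organic subset) is one heavy atom; implicit H are not written.
Heavy atoms by element → C:11, F:1, N:1, O:3.
Total: 16.

16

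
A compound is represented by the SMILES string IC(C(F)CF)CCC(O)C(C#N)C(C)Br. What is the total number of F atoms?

2

Scan the SMILES for F atoms (remember two-letter symbols like Cl and Br are single atoms).
Fluorine count: 2.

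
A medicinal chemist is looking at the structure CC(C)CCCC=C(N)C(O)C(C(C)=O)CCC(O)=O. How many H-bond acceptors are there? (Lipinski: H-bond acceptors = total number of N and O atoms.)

5

N atoms: 1; O atoms: 4.
Lipinski HBA = 1 + 4 = 5.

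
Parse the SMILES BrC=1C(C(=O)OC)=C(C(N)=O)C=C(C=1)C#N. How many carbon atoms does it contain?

10

Count every carbon token in the SMILES (each C, including those in ring-closure positions and inside branches).
Carbon count: 10.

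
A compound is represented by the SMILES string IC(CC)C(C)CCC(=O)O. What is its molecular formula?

Walk through each heavy atom and fill implicit hydrogens from standard valence (C 4, N 3, O 2, S 2, halogen 1):
  atom 1: I (halogen, monovalent) → 0 H
  atom 2: C, bond orders sum to 3 (valence 4) → 1 H
  atom 3: C, bond orders sum to 2 (valence 4) → 2 H
  atom 4: C, bond orders sum to 1 (valence 4) → 3 H
  atom 5: C, bond orders sum to 3 (valence 4) → 1 H
  atom 6: C, bond orders sum to 1 (valence 4) → 3 H
  atom 7: C, bond orders sum to 2 (valence 4) → 2 H
  atom 8: C, bond orders sum to 2 (valence 4) → 2 H
  atom 9: C, bond orders sum to 4 (valence 4) → 0 H
  atom 10: O, bond orders sum to 2 (valence 2) → 0 H
  atom 11: O, bond orders sum to 1 (valence 2) → 1 H
Totals → C:8, H:15, I:1, O:2.
In Hill order: C8H15IO2.

C8H15IO2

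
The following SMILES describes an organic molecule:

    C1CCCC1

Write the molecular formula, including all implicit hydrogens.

Walk through each heavy atom and fill implicit hydrogens from standard valence (C 4, N 3, O 2, S 2, halogen 1):
  atom 1: C, bond orders sum to 2 (valence 4) → 2 H
  atom 2: C, bond orders sum to 2 (valence 4) → 2 H
  atom 3: C, bond orders sum to 2 (valence 4) → 2 H
  atom 4: C, bond orders sum to 2 (valence 4) → 2 H
  atom 5: C, bond orders sum to 2 (valence 4) → 2 H
Totals → C:5, H:10.
In Hill order: C5H10.

C5H10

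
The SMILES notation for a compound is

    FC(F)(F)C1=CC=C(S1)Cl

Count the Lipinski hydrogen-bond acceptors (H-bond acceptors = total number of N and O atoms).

N atoms: 0; O atoms: 0.
Lipinski HBA = 0 + 0 = 0.

0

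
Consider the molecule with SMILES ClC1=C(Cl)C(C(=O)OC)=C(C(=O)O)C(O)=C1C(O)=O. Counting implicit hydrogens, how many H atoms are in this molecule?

Walk through each heavy atom and fill implicit hydrogens from standard valence (C 4, N 3, O 2, S 2, halogen 1):
  atom 1: Cl (halogen, monovalent) → 0 H
  atom 2: C, bond orders sum to 4 (valence 4) → 0 H
  atom 3: C, bond orders sum to 4 (valence 4) → 0 H
  atom 4: Cl (halogen, monovalent) → 0 H
  atom 5: C, bond orders sum to 4 (valence 4) → 0 H
  atom 6: C, bond orders sum to 4 (valence 4) → 0 H
  atom 7: O, bond orders sum to 2 (valence 2) → 0 H
  atom 8: O, bond orders sum to 2 (valence 2) → 0 H
  atom 9: C, bond orders sum to 1 (valence 4) → 3 H
  atom 10: C, bond orders sum to 4 (valence 4) → 0 H
  atom 11: C, bond orders sum to 4 (valence 4) → 0 H
  atom 12: O, bond orders sum to 2 (valence 2) → 0 H
  atom 13: O, bond orders sum to 1 (valence 2) → 1 H
  atom 14: C, bond orders sum to 4 (valence 4) → 0 H
  atom 15: O, bond orders sum to 1 (valence 2) → 1 H
  atom 16: C, bond orders sum to 4 (valence 4) → 0 H
  atom 17: C, bond orders sum to 4 (valence 4) → 0 H
  atom 18: O, bond orders sum to 1 (valence 2) → 1 H
  atom 19: O, bond orders sum to 2 (valence 2) → 0 H
Total hydrogens: 6.

6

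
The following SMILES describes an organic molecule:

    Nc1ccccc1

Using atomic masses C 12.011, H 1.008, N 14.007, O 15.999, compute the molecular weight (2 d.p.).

First, the molecular formula is C6H7N (counting implicit H from valence).
  C: 6 × 12.011 = 72.066
  H: 7 × 1.008 = 7.056
  N: 1 × 14.007 = 14.007
Sum: 6×12.011 + 7×1.008 + 1×14.007 = 93.129 → 93.13 g/mol.

93.13 g/mol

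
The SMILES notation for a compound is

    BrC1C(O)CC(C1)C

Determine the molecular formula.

C6H11BrO

Walk through each heavy atom and fill implicit hydrogens from standard valence (C 4, N 3, O 2, S 2, halogen 1):
  atom 1: Br (halogen, monovalent) → 0 H
  atom 2: C, bond orders sum to 3 (valence 4) → 1 H
  atom 3: C, bond orders sum to 3 (valence 4) → 1 H
  atom 4: O, bond orders sum to 1 (valence 2) → 1 H
  atom 5: C, bond orders sum to 2 (valence 4) → 2 H
  atom 6: C, bond orders sum to 3 (valence 4) → 1 H
  atom 7: C, bond orders sum to 2 (valence 4) → 2 H
  atom 8: C, bond orders sum to 1 (valence 4) → 3 H
Totals → C:6, H:11, Br:1, O:1.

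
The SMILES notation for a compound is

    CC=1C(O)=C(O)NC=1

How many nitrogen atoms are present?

Scan the SMILES for N atoms (remember two-letter symbols like Cl and Br are single atoms).
Nitrogen count: 1.

1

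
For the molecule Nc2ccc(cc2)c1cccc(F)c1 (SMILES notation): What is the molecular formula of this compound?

C12H10FN

Walk through each heavy atom and fill implicit hydrogens from standard valence (C 4, N 3, O 2, S 2, halogen 1); for lowercase aromatic atoms, an aromatic c carries 1 H when it has two neighbours and 0 H with three, and aromatic n carries 0 H:
  atom 1: N, bond orders sum to 1 (valence 3) → 2 H
  atom 2: aromatic c, 3 neighbours → 0 H
  atom 3: aromatic c, 2 neighbours → 1 H
  atom 4: aromatic c, 2 neighbours → 1 H
  atom 5: aromatic c, 3 neighbours → 0 H
  atom 6: aromatic c, 2 neighbours → 1 H
  atom 7: aromatic c, 2 neighbours → 1 H
  atom 8: aromatic c, 3 neighbours → 0 H
  atom 9: aromatic c, 2 neighbours → 1 H
  atom 10: aromatic c, 2 neighbours → 1 H
  atom 11: aromatic c, 2 neighbours → 1 H
  atom 12: aromatic c, 3 neighbours → 0 H
  atom 13: F (halogen, monovalent) → 0 H
  atom 14: aromatic c, 2 neighbours → 1 H
Totals → C:12, H:10, F:1, N:1.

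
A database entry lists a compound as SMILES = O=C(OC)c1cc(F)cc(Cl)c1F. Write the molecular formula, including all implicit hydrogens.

Walk through each heavy atom and fill implicit hydrogens from standard valence (C 4, N 3, O 2, S 2, halogen 1); for lowercase aromatic atoms, an aromatic c carries 1 H when it has two neighbours and 0 H with three, and aromatic n carries 0 H:
  atom 1: O, bond orders sum to 2 (valence 2) → 0 H
  atom 2: C, bond orders sum to 4 (valence 4) → 0 H
  atom 3: O, bond orders sum to 2 (valence 2) → 0 H
  atom 4: C, bond orders sum to 1 (valence 4) → 3 H
  atom 5: aromatic c, 3 neighbours → 0 H
  atom 6: aromatic c, 2 neighbours → 1 H
  atom 7: aromatic c, 3 neighbours → 0 H
  atom 8: F (halogen, monovalent) → 0 H
  atom 9: aromatic c, 2 neighbours → 1 H
  atom 10: aromatic c, 3 neighbours → 0 H
  atom 11: Cl (halogen, monovalent) → 0 H
  atom 12: aromatic c, 3 neighbours → 0 H
  atom 13: F (halogen, monovalent) → 0 H
Totals → C:8, H:5, Cl:1, F:2, O:2.

C8H5ClF2O2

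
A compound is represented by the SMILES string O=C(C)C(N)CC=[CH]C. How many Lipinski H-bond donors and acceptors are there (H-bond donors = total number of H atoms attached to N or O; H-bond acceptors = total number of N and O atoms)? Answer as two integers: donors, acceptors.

Donors: find every N or O and count the H atoms it carries.
  atom 1 (O): bond orders sum to 2 → 0 H
  atom 5 (N): bond orders sum to 1 → 2 H
Lipinski HBD = 2.
Acceptors: N atoms = 1, O atoms = 1 → HBA = 2.

2, 2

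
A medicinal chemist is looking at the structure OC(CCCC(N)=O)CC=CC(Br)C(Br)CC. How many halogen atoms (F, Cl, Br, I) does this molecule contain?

Halogen atoms appear at heavy-atom positions 13, 15 (2×Br).
Other groups present: 1 alkene, 1 amide, 1 hydroxyl.
Halogen count: 2.

2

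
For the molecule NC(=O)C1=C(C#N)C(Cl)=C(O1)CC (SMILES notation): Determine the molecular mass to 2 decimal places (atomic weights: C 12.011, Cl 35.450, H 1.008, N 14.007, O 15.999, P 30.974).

First, the molecular formula is C8H7ClN2O2 (counting implicit H from valence).
  C: 8 × 12.011 = 96.088
  Cl: 1 × 35.450 = 35.450
  H: 7 × 1.008 = 7.056
  N: 2 × 14.007 = 28.014
  O: 2 × 15.999 = 31.998
Sum: 8×12.011 + 1×35.450 + 7×1.008 + 2×14.007 + 2×15.999 = 198.606 → 198.61 g/mol.

198.61 g/mol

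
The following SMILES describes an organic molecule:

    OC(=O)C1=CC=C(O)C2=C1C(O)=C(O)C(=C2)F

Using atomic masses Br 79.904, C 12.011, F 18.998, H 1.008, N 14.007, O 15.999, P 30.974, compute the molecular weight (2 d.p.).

First, the molecular formula is C11H7FO5 (counting implicit H from valence).
  C: 11 × 12.011 = 132.121
  F: 1 × 18.998 = 18.998
  H: 7 × 1.008 = 7.056
  O: 5 × 15.999 = 79.995
Sum: 11×12.011 + 1×18.998 + 7×1.008 + 5×15.999 = 238.170 → 238.17 g/mol.

238.17 g/mol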